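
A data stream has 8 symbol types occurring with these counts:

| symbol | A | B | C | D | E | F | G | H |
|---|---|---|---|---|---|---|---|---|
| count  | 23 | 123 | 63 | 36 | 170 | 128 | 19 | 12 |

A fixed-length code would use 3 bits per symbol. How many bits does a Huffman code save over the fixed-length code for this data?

246

Fixed-length: 3 bits × 574 symbols = 1722 bits.
Huffman merges:
combine H(12), G(19) → 31
combine A(23), 31 → 54
combine D(36), 54 → 90
combine C(63), 90 → 153
combine B(123), F(128) → 251
combine 153, E(170) → 323
combine 251, 323 → 574
Huffman total = 31 + 54 + 90 + 153 + 251 + 323 + 574 = 1476 bits.
Saving = 1722 − 1476 = 246 bits.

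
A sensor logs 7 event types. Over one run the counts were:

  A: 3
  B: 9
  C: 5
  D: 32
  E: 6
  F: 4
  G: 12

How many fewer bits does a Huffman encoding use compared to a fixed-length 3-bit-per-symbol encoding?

46

Fixed-length: 3 bits × 71 symbols = 213 bits.
Huffman merges:
combine A(3), F(4) → 7
combine C(5), E(6) → 11
combine 7, B(9) → 16
combine 11, G(12) → 23
combine 16, 23 → 39
combine D(32), 39 → 71
Huffman total = 7 + 11 + 16 + 23 + 39 + 71 = 167 bits.
Saving = 213 − 167 = 46 bits.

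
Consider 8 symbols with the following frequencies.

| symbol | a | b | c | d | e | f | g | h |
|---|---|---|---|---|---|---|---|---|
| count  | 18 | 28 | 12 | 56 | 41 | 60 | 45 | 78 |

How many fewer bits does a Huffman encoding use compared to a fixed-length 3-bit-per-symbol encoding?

Fixed-length: 3 bits × 338 symbols = 1014 bits.
Huffman merges:
c(12) + a(18) → 30
b(28) + 30 → 58
e(41) + g(45) → 86
d(56) + 58 → 114
f(60) + h(78) → 138
86 + 114 → 200
138 + 200 → 338
Huffman total = 30 + 58 + 86 + 114 + 138 + 200 + 338 = 964 bits.
Saving = 1014 − 964 = 50 bits.

50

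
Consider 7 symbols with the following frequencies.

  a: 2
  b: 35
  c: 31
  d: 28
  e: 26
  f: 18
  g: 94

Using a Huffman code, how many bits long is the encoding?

Merge the two smallest weights repeatedly:
a(2) + f(18) → 20
20 + e(26) → 46
d(28) + c(31) → 59
b(35) + 46 → 81
59 + 81 → 140
g(94) + 140 → 234
The encoded length is the sum of every internal node's weight: 20 + 46 + 59 + 81 + 140 + 234 = 580 bits.

580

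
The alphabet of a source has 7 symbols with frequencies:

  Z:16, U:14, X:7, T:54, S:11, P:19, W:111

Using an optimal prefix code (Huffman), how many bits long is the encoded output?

505

Merge the two smallest weights repeatedly:
combine X(7), S(11) → 18
combine U(14), Z(16) → 30
combine 18, P(19) → 37
combine 30, 37 → 67
combine T(54), 67 → 121
combine W(111), 121 → 232
Each symbol's bit-cost is frequency × depth; summing gives 505 bits (equivalently 18 + 30 + 37 + 67 + 121 + 232).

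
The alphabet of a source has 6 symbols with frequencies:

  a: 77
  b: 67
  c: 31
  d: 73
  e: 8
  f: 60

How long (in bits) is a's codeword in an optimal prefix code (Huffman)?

2

Huffman merges, smallest pair first:
combine e(8), c(31) → 39
combine 39, f(60) → 99
combine b(67), d(73) → 140
combine a(77), 99 → 176
combine 140, 176 → 316
a sits 2 levels below the root, so its codeword is 2 bits.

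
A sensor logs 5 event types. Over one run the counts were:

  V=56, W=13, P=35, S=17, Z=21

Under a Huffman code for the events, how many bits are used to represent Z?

3

Huffman merges, smallest pair first:
merge W(13) and S(17): 30
merge Z(21) and 30: 51
merge P(35) and 51: 86
merge V(56) and 86: 142
Z sits 3 levels below the root, so its codeword is 3 bits.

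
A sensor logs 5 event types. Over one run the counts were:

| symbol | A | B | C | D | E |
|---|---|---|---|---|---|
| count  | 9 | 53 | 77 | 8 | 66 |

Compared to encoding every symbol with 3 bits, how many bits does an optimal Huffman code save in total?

203

Fixed-length: 3 bits × 213 symbols = 639 bits.
Huffman merges:
D(8) + A(9) → 17
17 + B(53) → 70
E(66) + 70 → 136
C(77) + 136 → 213
Huffman total = 17 + 70 + 136 + 213 = 436 bits.
Saving = 639 − 436 = 203 bits.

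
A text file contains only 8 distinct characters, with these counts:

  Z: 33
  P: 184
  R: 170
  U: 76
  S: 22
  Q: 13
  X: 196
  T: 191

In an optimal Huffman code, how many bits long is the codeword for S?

6

Repeatedly merge the two smallest:
Q(13) + S(22) → 35
Z(33) + 35 → 68
68 + U(76) → 144
144 + R(170) → 314
P(184) + T(191) → 375
X(196) + 314 → 510
375 + 510 → 885
S's leaf is at depth 6, giving a 6-bit codeword.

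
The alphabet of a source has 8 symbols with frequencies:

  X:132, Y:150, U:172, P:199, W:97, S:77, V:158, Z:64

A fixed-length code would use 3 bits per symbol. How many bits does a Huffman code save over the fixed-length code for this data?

Fixed-length: 3 bits × 1049 symbols = 3147 bits.
Huffman merges:
combine Z(64), S(77) → 141
combine W(97), X(132) → 229
combine 141, Y(150) → 291
combine V(158), U(172) → 330
combine P(199), 229 → 428
combine 291, 330 → 621
combine 428, 621 → 1049
Huffman total = 141 + 229 + 291 + 330 + 428 + 621 + 1049 = 3089 bits.
Saving = 3147 − 3089 = 58 bits.

58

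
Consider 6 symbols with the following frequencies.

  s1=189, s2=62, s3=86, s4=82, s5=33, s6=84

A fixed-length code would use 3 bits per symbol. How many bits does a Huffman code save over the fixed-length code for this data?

283

Fixed-length: 3 bits × 536 symbols = 1608 bits.
Huffman merges:
merge s5(33) and s2(62): 95
merge s4(82) and s6(84): 166
merge s3(86) and 95: 181
merge 166 and 181: 347
merge s1(189) and 347: 536
Huffman total = 95 + 166 + 181 + 347 + 536 = 1325 bits.
Saving = 1608 − 1325 = 283 bits.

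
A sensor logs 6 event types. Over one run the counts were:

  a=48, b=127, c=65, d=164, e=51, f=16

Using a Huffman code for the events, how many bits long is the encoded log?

Merge the two smallest weights repeatedly:
f(16) + a(48) → 64
e(51) + 64 → 115
c(65) + 115 → 180
b(127) + d(164) → 291
180 + 291 → 471
Each symbol's bit-cost is frequency × depth; summing gives 1121 bits (equivalently 64 + 115 + 180 + 291 + 471).

1121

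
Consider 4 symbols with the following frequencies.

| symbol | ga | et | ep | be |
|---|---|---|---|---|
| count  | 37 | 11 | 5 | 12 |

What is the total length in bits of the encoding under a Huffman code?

Build the Huffman tree bottom-up:
combine ep(5), et(11) → 16
combine be(12), 16 → 28
combine 28, ga(37) → 65
Total encoded bits = sum of merged weights = 16 + 28 + 65 = 109.

109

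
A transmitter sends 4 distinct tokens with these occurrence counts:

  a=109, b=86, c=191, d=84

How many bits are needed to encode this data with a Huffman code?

Greedily combine the two least-frequent nodes:
d(84) + b(86) → 170
a(109) + 170 → 279
c(191) + 279 → 470
Total encoded bits = sum of merged weights = 170 + 279 + 470 = 919.

919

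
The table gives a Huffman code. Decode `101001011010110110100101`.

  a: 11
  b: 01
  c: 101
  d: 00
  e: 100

cdccbccdc

Read left to right; each codeword is recognised as soon as it completes (prefix code):
  101→c | 00→d | 101→c | 101→c | 01→b | 101→c | 101→c | 00→d | 101→c
Decoded message: cdccbccdc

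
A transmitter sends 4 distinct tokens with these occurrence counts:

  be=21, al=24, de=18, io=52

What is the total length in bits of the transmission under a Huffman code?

Merge the two smallest weights repeatedly:
de(18) + be(21) → 39
al(24) + 39 → 63
io(52) + 63 → 115
Each symbol's bit-cost is frequency × depth; summing gives 217 bits (equivalently 39 + 63 + 115).

217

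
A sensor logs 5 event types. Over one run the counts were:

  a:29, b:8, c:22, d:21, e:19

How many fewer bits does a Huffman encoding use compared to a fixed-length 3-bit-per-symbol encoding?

72

Fixed-length: 3 bits × 99 symbols = 297 bits.
Huffman merges:
merge b(8) and e(19): 27
merge d(21) and c(22): 43
merge 27 and a(29): 56
merge 43 and 56: 99
Huffman total = 27 + 43 + 56 + 99 = 225 bits.
Saving = 297 − 225 = 72 bits.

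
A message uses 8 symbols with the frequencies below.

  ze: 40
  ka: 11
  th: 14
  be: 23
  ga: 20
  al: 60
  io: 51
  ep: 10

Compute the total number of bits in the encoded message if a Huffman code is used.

631

Build the Huffman tree bottom-up:
combine ep(10), ka(11) → 21
combine th(14), ga(20) → 34
combine 21, be(23) → 44
combine 34, ze(40) → 74
combine 44, io(51) → 95
combine al(60), 74 → 134
combine 95, 134 → 229
The encoded length is the sum of every internal node's weight: 21 + 34 + 44 + 74 + 95 + 134 + 229 = 631 bits.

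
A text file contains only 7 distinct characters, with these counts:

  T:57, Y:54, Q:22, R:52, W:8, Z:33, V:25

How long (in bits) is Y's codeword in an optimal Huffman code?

2

Repeatedly merge the two smallest:
W(8) + Q(22) → 30
V(25) + 30 → 55
Z(33) + R(52) → 85
Y(54) + 55 → 109
T(57) + 85 → 142
109 + 142 → 251
Y sits 2 levels below the root, so its codeword is 2 bits.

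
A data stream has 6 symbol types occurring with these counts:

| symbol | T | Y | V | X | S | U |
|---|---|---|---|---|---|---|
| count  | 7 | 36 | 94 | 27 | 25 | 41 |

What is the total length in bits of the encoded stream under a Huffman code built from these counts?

534

Build the Huffman tree bottom-up:
combine T(7), S(25) → 32
combine X(27), 32 → 59
combine Y(36), U(41) → 77
combine 59, 77 → 136
combine V(94), 136 → 230
The encoded length is the sum of every internal node's weight: 32 + 59 + 77 + 136 + 230 = 534 bits.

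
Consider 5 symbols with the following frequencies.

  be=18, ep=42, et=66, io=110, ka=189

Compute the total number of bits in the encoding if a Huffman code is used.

Build the Huffman tree bottom-up:
combine be(18), ep(42) → 60
combine 60, et(66) → 126
combine io(110), 126 → 236
combine ka(189), 236 → 425
Each symbol's bit-cost is frequency × depth; summing gives 847 bits (equivalently 60 + 126 + 236 + 425).

847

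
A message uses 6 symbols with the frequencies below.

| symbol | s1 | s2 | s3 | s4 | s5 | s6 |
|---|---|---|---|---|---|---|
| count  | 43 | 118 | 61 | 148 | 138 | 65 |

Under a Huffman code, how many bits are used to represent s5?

2

Huffman merges, smallest pair first:
combine s1(43), s3(61) → 104
combine s6(65), 104 → 169
combine s2(118), s5(138) → 256
combine s4(148), 169 → 317
combine 256, 317 → 573
s5 sits 2 levels below the root, so its codeword is 2 bits.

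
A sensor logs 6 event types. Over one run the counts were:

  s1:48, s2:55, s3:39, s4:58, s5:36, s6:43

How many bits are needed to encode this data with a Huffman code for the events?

Merge the two smallest weights repeatedly:
merge s5(36) and s3(39): 75
merge s6(43) and s1(48): 91
merge s2(55) and s4(58): 113
merge 75 and 91: 166
merge 113 and 166: 279
Each symbol's bit-cost is frequency × depth; summing gives 724 bits (equivalently 75 + 91 + 113 + 166 + 279).

724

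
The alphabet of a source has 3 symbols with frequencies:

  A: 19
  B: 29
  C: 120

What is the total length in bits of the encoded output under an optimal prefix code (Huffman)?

Build the Huffman tree bottom-up:
A(19) + B(29) → 48
48 + C(120) → 168
The encoded length is the sum of every internal node's weight: 48 + 168 = 216 bits.

216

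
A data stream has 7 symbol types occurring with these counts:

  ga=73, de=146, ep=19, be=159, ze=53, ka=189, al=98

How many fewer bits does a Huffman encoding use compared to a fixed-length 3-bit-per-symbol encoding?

Fixed-length: 3 bits × 737 symbols = 2211 bits.
Huffman merges:
merge ep(19) and ze(53): 72
merge 72 and ga(73): 145
merge al(98) and 145: 243
merge de(146) and be(159): 305
merge ka(189) and 243: 432
merge 305 and 432: 737
Huffman total = 72 + 145 + 243 + 305 + 432 + 737 = 1934 bits.
Saving = 2211 − 1934 = 277 bits.

277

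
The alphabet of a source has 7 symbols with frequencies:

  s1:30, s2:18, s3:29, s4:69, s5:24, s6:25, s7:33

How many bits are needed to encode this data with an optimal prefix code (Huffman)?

615

Build the Huffman tree bottom-up:
s2(18) + s5(24) → 42
s6(25) + s3(29) → 54
s1(30) + s7(33) → 63
42 + 54 → 96
63 + s4(69) → 132
96 + 132 → 228
Each symbol's bit-cost is frequency × depth; summing gives 615 bits (equivalently 42 + 54 + 63 + 96 + 132 + 228).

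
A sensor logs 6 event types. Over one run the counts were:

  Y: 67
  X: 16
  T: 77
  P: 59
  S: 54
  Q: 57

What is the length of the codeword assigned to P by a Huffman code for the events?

Repeatedly merge the two smallest:
X(16) + S(54) → 70
Q(57) + P(59) → 116
Y(67) + 70 → 137
T(77) + 116 → 193
137 + 193 → 330
The subtree containing P is merged 3 times, so code length = 3.

3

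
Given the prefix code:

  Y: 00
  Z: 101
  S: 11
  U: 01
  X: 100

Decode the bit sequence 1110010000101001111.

SXXYZYSS

Read left to right; each codeword is recognised as soon as it completes (prefix code):
  11→S | 100→X | 100→X | 00→Y | 101→Z | 00→Y | 11→S | 11→S
Decoded message: SXXYZYSS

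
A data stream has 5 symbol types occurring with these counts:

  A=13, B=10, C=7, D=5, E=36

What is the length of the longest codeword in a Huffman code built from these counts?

Merge the two lowest-weight nodes at each step:
merge D(5) and C(7): 12
merge B(10) and 12: 22
merge A(13) and 22: 35
merge 35 and E(36): 71
The rarest symbols sit at the bottom; the longest codeword is 4 bits.

4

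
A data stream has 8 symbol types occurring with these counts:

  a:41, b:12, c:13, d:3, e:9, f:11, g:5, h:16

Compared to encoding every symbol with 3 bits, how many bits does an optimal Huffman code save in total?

Fixed-length: 3 bits × 110 symbols = 330 bits.
Huffman merges:
merge d(3) and g(5): 8
merge 8 and e(9): 17
merge f(11) and b(12): 23
merge c(13) and h(16): 29
merge 17 and 23: 40
merge 29 and 40: 69
merge a(41) and 69: 110
Huffman total = 8 + 17 + 23 + 29 + 40 + 69 + 110 = 296 bits.
Saving = 330 − 296 = 34 bits.

34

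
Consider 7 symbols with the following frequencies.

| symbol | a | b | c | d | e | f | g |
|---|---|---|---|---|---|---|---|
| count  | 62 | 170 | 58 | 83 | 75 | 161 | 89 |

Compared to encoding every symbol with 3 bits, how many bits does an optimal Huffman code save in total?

211

Fixed-length: 3 bits × 698 symbols = 2094 bits.
Huffman merges:
combine c(58), a(62) → 120
combine e(75), d(83) → 158
combine g(89), 120 → 209
combine 158, f(161) → 319
combine b(170), 209 → 379
combine 319, 379 → 698
Huffman total = 120 + 158 + 209 + 319 + 379 + 698 = 1883 bits.
Saving = 2094 − 1883 = 211 bits.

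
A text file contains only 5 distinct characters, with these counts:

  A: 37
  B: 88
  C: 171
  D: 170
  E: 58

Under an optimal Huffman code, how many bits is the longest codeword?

Merge the two lowest-weight nodes at each step:
A(37) + E(58) → 95
B(88) + 95 → 183
D(170) + C(171) → 341
183 + 341 → 524
The rarest symbols sit at the bottom; the longest codeword is 3 bits.

3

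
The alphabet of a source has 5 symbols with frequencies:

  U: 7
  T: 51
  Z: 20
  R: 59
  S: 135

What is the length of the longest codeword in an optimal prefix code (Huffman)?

4

Merge the two lowest-weight nodes at each step:
combine U(7), Z(20) → 27
combine 27, T(51) → 78
combine R(59), 78 → 137
combine S(135), 137 → 272
The first pair merged (U, Z) ends up deepest, at depth 4.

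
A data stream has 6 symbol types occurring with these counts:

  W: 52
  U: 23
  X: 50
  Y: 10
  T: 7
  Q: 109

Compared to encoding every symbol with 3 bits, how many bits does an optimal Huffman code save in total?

213

Fixed-length: 3 bits × 251 symbols = 753 bits.
Huffman merges:
merge T(7) and Y(10): 17
merge 17 and U(23): 40
merge 40 and X(50): 90
merge W(52) and 90: 142
merge Q(109) and 142: 251
Huffman total = 17 + 40 + 90 + 142 + 251 = 540 bits.
Saving = 753 − 540 = 213 bits.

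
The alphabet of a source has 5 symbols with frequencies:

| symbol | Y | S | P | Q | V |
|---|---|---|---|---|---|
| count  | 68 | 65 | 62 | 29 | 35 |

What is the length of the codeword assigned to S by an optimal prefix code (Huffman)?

Huffman merges, smallest pair first:
Q(29) + V(35) → 64
P(62) + 64 → 126
S(65) + Y(68) → 133
126 + 133 → 259
S's leaf is at depth 2, giving a 2-bit codeword.

2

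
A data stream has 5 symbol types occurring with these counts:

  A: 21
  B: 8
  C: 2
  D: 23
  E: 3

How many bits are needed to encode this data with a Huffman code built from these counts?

Merge the two smallest weights repeatedly:
combine C(2), E(3) → 5
combine 5, B(8) → 13
combine 13, A(21) → 34
combine D(23), 34 → 57
Each symbol's bit-cost is frequency × depth; summing gives 109 bits (equivalently 5 + 13 + 34 + 57).

109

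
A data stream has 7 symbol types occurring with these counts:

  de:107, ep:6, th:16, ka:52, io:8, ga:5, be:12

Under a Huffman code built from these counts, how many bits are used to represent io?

Huffman merges, smallest pair first:
ga(5) + ep(6) → 11
io(8) + 11 → 19
be(12) + th(16) → 28
19 + 28 → 47
47 + ka(52) → 99
99 + de(107) → 206
The subtree containing io is merged 4 times, so code length = 4.

4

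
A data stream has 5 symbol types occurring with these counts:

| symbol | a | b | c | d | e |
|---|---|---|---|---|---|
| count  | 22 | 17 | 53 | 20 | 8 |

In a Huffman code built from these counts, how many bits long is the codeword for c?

Repeatedly merge the two smallest:
merge e(8) and b(17): 25
merge d(20) and a(22): 42
merge 25 and 42: 67
merge c(53) and 67: 120
c is merged only at the final step, so code length = 1.

1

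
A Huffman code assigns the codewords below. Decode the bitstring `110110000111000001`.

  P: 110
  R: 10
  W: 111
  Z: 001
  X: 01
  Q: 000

Read left to right; each codeword is recognised as soon as it completes (prefix code):
  110→P | 110→P | 000→Q | 111→W | 000→Q | 001→Z
Decoded message: PPQWQZ

PPQWQZ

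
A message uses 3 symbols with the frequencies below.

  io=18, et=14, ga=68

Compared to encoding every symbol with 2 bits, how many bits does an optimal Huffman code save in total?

Fixed-length: 2 bits × 100 symbols = 200 bits.
Huffman merges:
combine et(14), io(18) → 32
combine 32, ga(68) → 100
Huffman total = 32 + 100 = 132 bits.
Saving = 200 − 132 = 68 bits.

68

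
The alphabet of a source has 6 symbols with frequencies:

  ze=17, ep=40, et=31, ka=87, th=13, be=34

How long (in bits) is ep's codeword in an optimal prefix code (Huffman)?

Repeatedly merge the two smallest:
combine th(13), ze(17) → 30
combine 30, et(31) → 61
combine be(34), ep(40) → 74
combine 61, 74 → 135
combine ka(87), 135 → 222
The subtree containing ep is merged 3 times, so code length = 3.

3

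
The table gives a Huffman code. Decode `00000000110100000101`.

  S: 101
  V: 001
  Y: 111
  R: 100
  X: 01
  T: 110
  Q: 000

QQVSQVX

Read left to right; each codeword is recognised as soon as it completes (prefix code):
  000→Q | 000→Q | 001→V | 101→S | 000→Q | 001→V | 01→X
Decoded message: QQVSQVX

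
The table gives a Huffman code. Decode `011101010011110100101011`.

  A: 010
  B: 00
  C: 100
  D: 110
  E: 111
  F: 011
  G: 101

Read left to right; each codeword is recognised as soon as it completes (prefix code):
  011→F | 101→G | 010→A | 011→F | 110→D | 100→C | 101→G | 011→F
Decoded message: FGAFDCGF

FGAFDCGF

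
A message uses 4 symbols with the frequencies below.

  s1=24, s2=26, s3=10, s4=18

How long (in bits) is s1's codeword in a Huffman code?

Huffman merges, smallest pair first:
s3(10) + s4(18) → 28
s1(24) + s2(26) → 50
28 + 50 → 78
s1's leaf is at depth 2, giving a 2-bit codeword.

2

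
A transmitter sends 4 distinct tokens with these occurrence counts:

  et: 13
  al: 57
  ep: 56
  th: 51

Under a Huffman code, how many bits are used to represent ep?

Repeatedly merge the two smallest:
combine et(13), th(51) → 64
combine ep(56), al(57) → 113
combine 64, 113 → 177
ep sits 2 levels below the root, so its codeword is 2 bits.

2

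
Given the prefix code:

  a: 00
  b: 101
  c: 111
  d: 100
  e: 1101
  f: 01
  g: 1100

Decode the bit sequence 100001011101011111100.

Read left to right; each codeword is recognised as soon as it completes (prefix code):
  100→d | 00→a | 101→b | 1101→e | 01→f | 111→c | 1100→g
Decoded message: dabefcg

dabefcg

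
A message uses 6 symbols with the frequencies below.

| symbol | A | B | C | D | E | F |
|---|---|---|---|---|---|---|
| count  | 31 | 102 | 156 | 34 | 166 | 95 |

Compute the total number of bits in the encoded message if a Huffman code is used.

Build the Huffman tree bottom-up:
combine A(31), D(34) → 65
combine 65, F(95) → 160
combine B(102), C(156) → 258
combine 160, E(166) → 326
combine 258, 326 → 584
Each symbol's bit-cost is frequency × depth; summing gives 1393 bits (equivalently 65 + 160 + 258 + 326 + 584).

1393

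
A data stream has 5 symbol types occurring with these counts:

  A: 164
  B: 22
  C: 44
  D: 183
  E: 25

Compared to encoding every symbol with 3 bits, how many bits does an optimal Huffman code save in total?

483

Fixed-length: 3 bits × 438 symbols = 1314 bits.
Huffman merges:
merge B(22) and E(25): 47
merge C(44) and 47: 91
merge 91 and A(164): 255
merge D(183) and 255: 438
Huffman total = 47 + 91 + 255 + 438 = 831 bits.
Saving = 1314 − 831 = 483 bits.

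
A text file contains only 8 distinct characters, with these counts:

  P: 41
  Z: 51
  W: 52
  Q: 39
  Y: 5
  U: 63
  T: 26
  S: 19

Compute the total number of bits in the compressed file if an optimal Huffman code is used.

Build the Huffman tree bottom-up:
merge Y(5) and S(19): 24
merge 24 and T(26): 50
merge Q(39) and P(41): 80
merge 50 and Z(51): 101
merge W(52) and U(63): 115
merge 80 and 101: 181
merge 115 and 181: 296
The encoded length is the sum of every internal node's weight: 24 + 50 + 80 + 101 + 115 + 181 + 296 = 847 bits.

847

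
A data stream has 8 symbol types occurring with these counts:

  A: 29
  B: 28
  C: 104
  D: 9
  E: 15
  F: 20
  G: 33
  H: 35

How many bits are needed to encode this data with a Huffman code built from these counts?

736

Greedily combine the two least-frequent nodes:
merge D(9) and E(15): 24
merge F(20) and 24: 44
merge B(28) and A(29): 57
merge G(33) and H(35): 68
merge 44 and 57: 101
merge 68 and 101: 169
merge C(104) and 169: 273
The encoded length is the sum of every internal node's weight: 24 + 44 + 57 + 68 + 101 + 169 + 273 = 736 bits.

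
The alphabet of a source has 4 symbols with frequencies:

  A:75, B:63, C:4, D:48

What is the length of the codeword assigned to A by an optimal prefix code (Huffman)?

1

Build the tree from the bottom:
combine C(4), D(48) → 52
combine 52, B(63) → 115
combine A(75), 115 → 190
A sits one level below the root: a 1-bit codeword.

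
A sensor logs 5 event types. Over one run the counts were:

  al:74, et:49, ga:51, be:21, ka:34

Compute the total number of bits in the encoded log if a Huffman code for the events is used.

513

Merge the two smallest weights repeatedly:
merge be(21) and ka(34): 55
merge et(49) and ga(51): 100
merge 55 and al(74): 129
merge 100 and 129: 229
The encoded length is the sum of every internal node's weight: 55 + 100 + 129 + 229 = 513 bits.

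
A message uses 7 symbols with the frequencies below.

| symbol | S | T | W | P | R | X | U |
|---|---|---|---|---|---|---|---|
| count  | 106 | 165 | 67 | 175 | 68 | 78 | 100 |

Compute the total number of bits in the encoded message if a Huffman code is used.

2072

Build the Huffman tree bottom-up:
combine W(67), R(68) → 135
combine X(78), U(100) → 178
combine S(106), 135 → 241
combine T(165), P(175) → 340
combine 178, 241 → 419
combine 340, 419 → 759
Total encoded bits = sum of merged weights = 135 + 178 + 241 + 340 + 419 + 759 = 2072.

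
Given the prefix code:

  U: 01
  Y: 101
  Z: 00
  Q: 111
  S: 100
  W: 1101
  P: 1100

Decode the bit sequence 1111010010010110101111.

Read left to right; each codeword is recognised as soon as it completes (prefix code):
  111→Q | 101→Y | 00→Z | 100→S | 101→Y | 101→Y | 01→U | 111→Q
Decoded message: QYZSYYUQ

QYZSYYUQ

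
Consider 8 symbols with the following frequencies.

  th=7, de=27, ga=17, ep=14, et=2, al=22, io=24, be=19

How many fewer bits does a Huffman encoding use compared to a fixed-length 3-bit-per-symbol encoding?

19

Fixed-length: 3 bits × 132 symbols = 396 bits.
Huffman merges:
et(2) + th(7) → 9
9 + ep(14) → 23
ga(17) + be(19) → 36
al(22) + 23 → 45
io(24) + de(27) → 51
36 + 45 → 81
51 + 81 → 132
Huffman total = 9 + 23 + 36 + 45 + 51 + 81 + 132 = 377 bits.
Saving = 396 − 377 = 19 bits.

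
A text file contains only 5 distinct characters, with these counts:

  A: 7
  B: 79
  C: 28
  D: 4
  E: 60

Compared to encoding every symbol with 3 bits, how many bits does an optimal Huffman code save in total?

Fixed-length: 3 bits × 178 symbols = 534 bits.
Huffman merges:
merge D(4) and A(7): 11
merge 11 and C(28): 39
merge 39 and E(60): 99
merge B(79) and 99: 178
Huffman total = 11 + 39 + 99 + 178 = 327 bits.
Saving = 534 − 327 = 207 bits.

207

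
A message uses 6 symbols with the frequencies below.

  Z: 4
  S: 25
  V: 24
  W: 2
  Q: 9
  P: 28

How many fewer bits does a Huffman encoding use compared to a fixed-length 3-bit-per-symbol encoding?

Fixed-length: 3 bits × 92 symbols = 276 bits.
Huffman merges:
W(2) + Z(4) → 6
6 + Q(9) → 15
15 + V(24) → 39
S(25) + P(28) → 53
39 + 53 → 92
Huffman total = 6 + 15 + 39 + 53 + 92 = 205 bits.
Saving = 276 − 205 = 71 bits.

71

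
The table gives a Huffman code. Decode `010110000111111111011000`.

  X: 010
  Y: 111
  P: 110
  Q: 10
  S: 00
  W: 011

Read left to right; each codeword is recognised as soon as it completes (prefix code):
  010→X | 110→P | 00→S | 011→W | 111→Y | 111→Y | 10→Q | 110→P | 00→S
Decoded message: XPSWYYQPS

XPSWYYQPS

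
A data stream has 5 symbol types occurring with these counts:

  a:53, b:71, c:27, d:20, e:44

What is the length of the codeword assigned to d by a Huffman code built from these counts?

Huffman merges, smallest pair first:
merge d(20) and c(27): 47
merge e(44) and 47: 91
merge a(53) and b(71): 124
merge 91 and 124: 215
The subtree containing d is merged 3 times, so code length = 3.

3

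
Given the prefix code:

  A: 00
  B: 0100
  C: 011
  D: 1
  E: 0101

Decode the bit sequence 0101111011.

EDDDC

Read left to right; each codeword is recognised as soon as it completes (prefix code):
  0101→E | 1→D | 1→D | 1→D | 011→C
Decoded message: EDDDC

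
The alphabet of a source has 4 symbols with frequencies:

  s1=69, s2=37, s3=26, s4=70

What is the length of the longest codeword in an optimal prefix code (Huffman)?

3

Merge the two lowest-weight nodes at each step:
combine s3(26), s2(37) → 63
combine 63, s1(69) → 132
combine s4(70), 132 → 202
The rarest symbols sit at the bottom; the longest codeword is 3 bits.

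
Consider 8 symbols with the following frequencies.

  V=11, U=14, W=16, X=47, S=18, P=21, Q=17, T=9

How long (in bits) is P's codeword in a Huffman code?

Build the tree from the bottom:
T(9) + V(11) → 20
U(14) + W(16) → 30
Q(17) + S(18) → 35
20 + P(21) → 41
30 + 35 → 65
41 + X(47) → 88
65 + 88 → 153
The subtree containing P is merged 3 times, so code length = 3.

3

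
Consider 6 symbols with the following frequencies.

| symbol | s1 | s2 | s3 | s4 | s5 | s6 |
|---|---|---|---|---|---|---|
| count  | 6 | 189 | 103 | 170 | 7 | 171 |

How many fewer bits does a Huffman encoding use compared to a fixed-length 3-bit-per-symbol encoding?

517

Fixed-length: 3 bits × 646 symbols = 1938 bits.
Huffman merges:
merge s1(6) and s5(7): 13
merge 13 and s3(103): 116
merge 116 and s4(170): 286
merge s6(171) and s2(189): 360
merge 286 and 360: 646
Huffman total = 13 + 116 + 286 + 360 + 646 = 1421 bits.
Saving = 1938 − 1421 = 517 bits.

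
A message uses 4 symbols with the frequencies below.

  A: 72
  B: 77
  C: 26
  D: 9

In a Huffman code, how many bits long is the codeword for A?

2

Huffman merges, smallest pair first:
D(9) + C(26) → 35
35 + A(72) → 107
B(77) + 107 → 184
A sits 2 levels below the root, so its codeword is 2 bits.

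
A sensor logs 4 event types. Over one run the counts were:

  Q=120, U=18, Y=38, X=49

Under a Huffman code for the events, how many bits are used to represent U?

3

Huffman merges, smallest pair first:
merge U(18) and Y(38): 56
merge X(49) and 56: 105
merge 105 and Q(120): 225
The subtree containing U is merged 3 times, so code length = 3.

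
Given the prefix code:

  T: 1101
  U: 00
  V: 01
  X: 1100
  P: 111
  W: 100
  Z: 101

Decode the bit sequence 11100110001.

Read left to right; each codeword is recognised as soon as it completes (prefix code):
  111→P | 00→U | 1100→X | 01→V
Decoded message: PUXV

PUXV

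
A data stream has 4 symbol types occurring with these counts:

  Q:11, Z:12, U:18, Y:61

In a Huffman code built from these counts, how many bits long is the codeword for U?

Repeatedly merge the two smallest:
Q(11) + Z(12) → 23
U(18) + 23 → 41
41 + Y(61) → 102
U's leaf is at depth 2, giving a 2-bit codeword.

2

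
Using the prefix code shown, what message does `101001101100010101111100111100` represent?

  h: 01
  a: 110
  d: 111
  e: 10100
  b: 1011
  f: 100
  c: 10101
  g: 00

eaagcdfdf

Read left to right; each codeword is recognised as soon as it completes (prefix code):
  10100→e | 110→a | 110→a | 00→g | 10101→c | 111→d | 100→f | 111→d | 100→f
Decoded message: eaagcdfdf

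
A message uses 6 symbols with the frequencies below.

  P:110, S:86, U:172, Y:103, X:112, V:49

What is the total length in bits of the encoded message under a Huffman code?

1612

Greedily combine the two least-frequent nodes:
merge V(49) and S(86): 135
merge Y(103) and P(110): 213
merge X(112) and 135: 247
merge U(172) and 213: 385
merge 247 and 385: 632
Each symbol's bit-cost is frequency × depth; summing gives 1612 bits (equivalently 135 + 213 + 247 + 385 + 632).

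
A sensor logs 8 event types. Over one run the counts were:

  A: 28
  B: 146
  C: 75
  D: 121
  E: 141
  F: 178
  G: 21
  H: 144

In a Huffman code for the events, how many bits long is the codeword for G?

Repeatedly merge the two smallest:
G(21) + A(28) → 49
49 + C(75) → 124
D(121) + 124 → 245
E(141) + H(144) → 285
B(146) + F(178) → 324
245 + 285 → 530
324 + 530 → 854
The subtree containing G is merged 5 times, so code length = 5.

5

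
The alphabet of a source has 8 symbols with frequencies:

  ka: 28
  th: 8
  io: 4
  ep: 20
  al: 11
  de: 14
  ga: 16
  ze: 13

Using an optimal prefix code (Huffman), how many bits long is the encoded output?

Greedily combine the two least-frequent nodes:
combine io(4), th(8) → 12
combine al(11), 12 → 23
combine ze(13), de(14) → 27
combine ga(16), ep(20) → 36
combine 23, 27 → 50
combine ka(28), 36 → 64
combine 50, 64 → 114
Each symbol's bit-cost is frequency × depth; summing gives 326 bits (equivalently 12 + 23 + 27 + 36 + 50 + 64 + 114).

326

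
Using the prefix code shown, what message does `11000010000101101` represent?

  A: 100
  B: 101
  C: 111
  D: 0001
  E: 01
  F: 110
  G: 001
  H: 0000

Read left to right; each codeword is recognised as soon as it completes (prefix code):
  110→F | 0001→D | 0000→H | 101→B | 101→B
Decoded message: FDHBB

FDHBB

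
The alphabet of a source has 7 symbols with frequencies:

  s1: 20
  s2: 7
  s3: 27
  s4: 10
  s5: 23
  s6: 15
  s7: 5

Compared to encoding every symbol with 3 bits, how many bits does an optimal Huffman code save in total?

38

Fixed-length: 3 bits × 107 symbols = 321 bits.
Huffman merges:
merge s7(5) and s2(7): 12
merge s4(10) and 12: 22
merge s6(15) and s1(20): 35
merge 22 and s5(23): 45
merge s3(27) and 35: 62
merge 45 and 62: 107
Huffman total = 12 + 22 + 35 + 45 + 62 + 107 = 283 bits.
Saving = 321 − 283 = 38 bits.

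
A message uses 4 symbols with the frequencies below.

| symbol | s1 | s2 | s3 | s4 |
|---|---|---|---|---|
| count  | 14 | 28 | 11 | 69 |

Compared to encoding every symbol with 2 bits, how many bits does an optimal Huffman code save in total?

44

Fixed-length: 2 bits × 122 symbols = 244 bits.
Huffman merges:
s3(11) + s1(14) → 25
25 + s2(28) → 53
53 + s4(69) → 122
Huffman total = 25 + 53 + 122 = 200 bits.
Saving = 244 − 200 = 44 bits.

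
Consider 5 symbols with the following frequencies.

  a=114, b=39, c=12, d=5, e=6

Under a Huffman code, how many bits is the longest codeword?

Merge the two lowest-weight nodes at each step:
merge d(5) and e(6): 11
merge 11 and c(12): 23
merge 23 and b(39): 62
merge 62 and a(114): 176
The rarest symbols sit at the bottom; the longest codeword is 4 bits.

4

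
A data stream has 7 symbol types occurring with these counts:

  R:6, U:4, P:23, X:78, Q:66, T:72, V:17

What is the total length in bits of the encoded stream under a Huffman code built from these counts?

619

Build the Huffman tree bottom-up:
U(4) + R(6) → 10
10 + V(17) → 27
P(23) + 27 → 50
50 + Q(66) → 116
T(72) + X(78) → 150
116 + 150 → 266
Total encoded bits = sum of merged weights = 10 + 27 + 50 + 116 + 150 + 266 = 619.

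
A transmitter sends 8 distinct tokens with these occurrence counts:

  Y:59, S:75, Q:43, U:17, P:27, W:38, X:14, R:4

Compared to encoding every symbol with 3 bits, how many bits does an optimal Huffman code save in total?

81

Fixed-length: 3 bits × 277 symbols = 831 bits.
Huffman merges:
combine R(4), X(14) → 18
combine U(17), 18 → 35
combine P(27), 35 → 62
combine W(38), Q(43) → 81
combine Y(59), 62 → 121
combine S(75), 81 → 156
combine 121, 156 → 277
Huffman total = 18 + 35 + 62 + 81 + 121 + 156 + 277 = 750 bits.
Saving = 831 − 750 = 81 bits.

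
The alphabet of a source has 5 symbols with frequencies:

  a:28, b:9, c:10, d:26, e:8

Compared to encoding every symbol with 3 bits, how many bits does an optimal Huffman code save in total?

Fixed-length: 3 bits × 81 symbols = 243 bits.
Huffman merges:
combine e(8), b(9) → 17
combine c(10), 17 → 27
combine d(26), 27 → 53
combine a(28), 53 → 81
Huffman total = 17 + 27 + 53 + 81 = 178 bits.
Saving = 243 − 178 = 65 bits.

65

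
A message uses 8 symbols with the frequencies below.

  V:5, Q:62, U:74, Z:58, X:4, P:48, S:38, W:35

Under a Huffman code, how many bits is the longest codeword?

Merge the two lowest-weight nodes at each step:
X(4) + V(5) → 9
9 + W(35) → 44
S(38) + 44 → 82
P(48) + Z(58) → 106
Q(62) + U(74) → 136
82 + 106 → 188
136 + 188 → 324
The rarest symbols sit at the bottom; the longest codeword is 5 bits.

5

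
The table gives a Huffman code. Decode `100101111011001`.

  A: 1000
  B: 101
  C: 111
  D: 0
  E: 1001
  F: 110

EDCBE

Read left to right; each codeword is recognised as soon as it completes (prefix code):
  1001→E | 0→D | 111→C | 101→B | 1001→E
Decoded message: EDCBE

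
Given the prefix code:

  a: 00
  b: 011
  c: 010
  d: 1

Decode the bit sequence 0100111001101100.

Read left to right; each codeword is recognised as soon as it completes (prefix code):
  010→c | 011→b | 1→d | 00→a | 1→d | 1→d | 011→b | 00→a
Decoded message: cbdaddba

cbdaddba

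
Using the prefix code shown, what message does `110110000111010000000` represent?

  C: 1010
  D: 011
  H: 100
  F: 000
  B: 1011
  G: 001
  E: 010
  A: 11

ADFDCFF

Read left to right; each codeword is recognised as soon as it completes (prefix code):
  11→A | 011→D | 000→F | 011→D | 1010→C | 000→F | 000→F
Decoded message: ADFDCFF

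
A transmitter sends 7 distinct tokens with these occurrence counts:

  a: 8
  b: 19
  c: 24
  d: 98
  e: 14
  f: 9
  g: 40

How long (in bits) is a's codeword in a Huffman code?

Build the tree from the bottom:
merge a(8) and f(9): 17
merge e(14) and 17: 31
merge b(19) and c(24): 43
merge 31 and g(40): 71
merge 43 and 71: 114
merge d(98) and 114: 212
The subtree containing a is merged 5 times, so code length = 5.

5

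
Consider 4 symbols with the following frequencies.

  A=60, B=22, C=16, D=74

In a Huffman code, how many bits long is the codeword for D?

Huffman merges, smallest pair first:
C(16) + B(22) → 38
38 + A(60) → 98
D(74) + 98 → 172
D is merged only at the final step, so code length = 1.

1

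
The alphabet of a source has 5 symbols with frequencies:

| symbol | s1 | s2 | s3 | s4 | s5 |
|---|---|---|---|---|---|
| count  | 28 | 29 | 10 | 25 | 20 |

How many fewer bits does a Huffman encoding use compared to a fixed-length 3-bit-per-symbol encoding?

82

Fixed-length: 3 bits × 112 symbols = 336 bits.
Huffman merges:
s3(10) + s5(20) → 30
s4(25) + s1(28) → 53
s2(29) + 30 → 59
53 + 59 → 112
Huffman total = 30 + 53 + 59 + 112 = 254 bits.
Saving = 336 − 254 = 82 bits.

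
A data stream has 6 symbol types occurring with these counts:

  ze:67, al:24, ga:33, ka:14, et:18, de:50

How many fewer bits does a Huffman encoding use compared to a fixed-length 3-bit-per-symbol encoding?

Fixed-length: 3 bits × 206 symbols = 618 bits.
Huffman merges:
combine ka(14), et(18) → 32
combine al(24), 32 → 56
combine ga(33), de(50) → 83
combine 56, ze(67) → 123
combine 83, 123 → 206
Huffman total = 32 + 56 + 83 + 123 + 206 = 500 bits.
Saving = 618 − 500 = 118 bits.

118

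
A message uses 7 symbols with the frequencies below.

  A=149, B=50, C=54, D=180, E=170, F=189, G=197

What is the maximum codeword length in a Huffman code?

4

Merge the two lowest-weight nodes at each step:
combine B(50), C(54) → 104
combine 104, A(149) → 253
combine E(170), D(180) → 350
combine F(189), G(197) → 386
combine 253, 350 → 603
combine 386, 603 → 989
Maximum depth reached is 4.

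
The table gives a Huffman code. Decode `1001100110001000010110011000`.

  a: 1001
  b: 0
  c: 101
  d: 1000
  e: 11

aaddbcad

Read left to right; each codeword is recognised as soon as it completes (prefix code):
  1001→a | 1001→a | 1000→d | 1000→d | 0→b | 101→c | 1001→a | 1000→d
Decoded message: aaddbcad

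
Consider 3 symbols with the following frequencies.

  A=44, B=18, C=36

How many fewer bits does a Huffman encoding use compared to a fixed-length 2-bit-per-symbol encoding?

44

Fixed-length: 2 bits × 98 symbols = 196 bits.
Huffman merges:
B(18) + C(36) → 54
A(44) + 54 → 98
Huffman total = 54 + 98 = 152 bits.
Saving = 196 − 152 = 44 bits.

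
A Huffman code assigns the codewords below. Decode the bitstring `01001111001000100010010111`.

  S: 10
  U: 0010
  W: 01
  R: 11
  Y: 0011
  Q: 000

WYRUUUWWR

Read left to right; each codeword is recognised as soon as it completes (prefix code):
  01→W | 0011→Y | 11→R | 0010→U | 0010→U | 0010→U | 01→W | 01→W | 11→R
Decoded message: WYRUUUWWR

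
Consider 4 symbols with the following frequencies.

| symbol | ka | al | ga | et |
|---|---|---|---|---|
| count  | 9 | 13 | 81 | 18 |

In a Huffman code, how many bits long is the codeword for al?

Build the tree from the bottom:
merge ka(9) and al(13): 22
merge et(18) and 22: 40
merge 40 and ga(81): 121
al sits 3 levels below the root, so its codeword is 3 bits.

3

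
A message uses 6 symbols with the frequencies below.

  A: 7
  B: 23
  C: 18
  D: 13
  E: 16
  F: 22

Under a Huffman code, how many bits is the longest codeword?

Merge the two lowest-weight nodes at each step:
combine A(7), D(13) → 20
combine E(16), C(18) → 34
combine 20, F(22) → 42
combine B(23), 34 → 57
combine 42, 57 → 99
Maximum depth reached is 3.

3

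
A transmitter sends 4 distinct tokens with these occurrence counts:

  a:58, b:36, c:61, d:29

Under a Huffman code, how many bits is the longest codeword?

2

Merge the two lowest-weight nodes at each step:
combine d(29), b(36) → 65
combine a(58), c(61) → 119
combine 65, 119 → 184
Maximum depth reached is 2.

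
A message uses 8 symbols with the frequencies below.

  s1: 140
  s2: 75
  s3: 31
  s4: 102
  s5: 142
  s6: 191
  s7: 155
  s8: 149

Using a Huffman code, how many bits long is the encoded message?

Merge the two smallest weights repeatedly:
combine s3(31), s2(75) → 106
combine s4(102), 106 → 208
combine s1(140), s5(142) → 282
combine s8(149), s7(155) → 304
combine s6(191), 208 → 399
combine 282, 304 → 586
combine 399, 586 → 985
The encoded length is the sum of every internal node's weight: 106 + 208 + 282 + 304 + 399 + 586 + 985 = 2870 bits.

2870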